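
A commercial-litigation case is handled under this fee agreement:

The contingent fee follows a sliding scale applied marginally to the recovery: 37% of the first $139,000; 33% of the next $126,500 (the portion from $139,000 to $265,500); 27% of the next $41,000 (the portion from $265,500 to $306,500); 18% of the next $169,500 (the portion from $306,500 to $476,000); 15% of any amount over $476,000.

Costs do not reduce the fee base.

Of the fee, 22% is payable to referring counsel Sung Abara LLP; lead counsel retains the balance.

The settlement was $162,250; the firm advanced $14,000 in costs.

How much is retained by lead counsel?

$46,099.95

Fee base is the gross recovery, $162,250; costs are reimbursed separately.
First $139,000 at 37% = $51,430.00
Remaining $23,250 at 33% = $7,672.50
Fee: $51,430.00 + $7,672.50 = $59,102.50
Referral share: 22% of $59,102.50 = $13,002.55; lead counsel retains $59,102.50 − $13,002.55 = $46,099.95.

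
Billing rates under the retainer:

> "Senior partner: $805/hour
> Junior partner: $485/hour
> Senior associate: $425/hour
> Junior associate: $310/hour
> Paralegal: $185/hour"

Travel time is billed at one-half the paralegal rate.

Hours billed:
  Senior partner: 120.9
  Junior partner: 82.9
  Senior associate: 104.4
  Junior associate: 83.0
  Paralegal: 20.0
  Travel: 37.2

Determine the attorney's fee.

$214,772.00

Senior partner: 120.9 × $805 = $97,324.50
Junior partner: 82.9 × $485 = $40,206.50
Senior associate: 104.4 × $425 = $44,370.00
Junior associate: 83.0 × $310 = $25,730.00
Paralegal: 20.0 × $185 = $3,700.00
Subtotal: $97,324.50 + $40,206.50 + $44,370.00 + $25,730.00 + $3,700.00 = $211,331.00
Travel: 37.2 × ($185 ÷ 2) = 37.2 × $92.50 = $3,441.00
Total: $211,331.00 + $3,441.00 = $214,772.00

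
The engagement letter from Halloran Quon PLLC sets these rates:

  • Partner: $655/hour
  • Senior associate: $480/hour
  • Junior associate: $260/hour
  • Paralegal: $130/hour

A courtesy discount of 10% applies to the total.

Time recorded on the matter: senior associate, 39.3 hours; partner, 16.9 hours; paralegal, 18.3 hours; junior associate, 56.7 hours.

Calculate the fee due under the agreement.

$42,349.05

Partner: 16.9 × $655 = $11,069.50
Senior associate: 39.3 × $480 = $18,864.00
Junior associate: 56.7 × $260 = $14,742.00
Paralegal: 18.3 × $130 = $2,379.00
Subtotal: $47,054.50
Less 10% discount: −$4,705.45
Total: $47,054.50 − $4,705.45 = $42,349.05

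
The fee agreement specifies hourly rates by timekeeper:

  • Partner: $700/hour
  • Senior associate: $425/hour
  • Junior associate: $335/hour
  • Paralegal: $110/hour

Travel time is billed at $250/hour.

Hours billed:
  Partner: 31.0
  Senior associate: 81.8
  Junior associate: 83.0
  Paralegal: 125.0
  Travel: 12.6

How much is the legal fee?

$101,170.00

Partner: 31.0 × $700 = $21,700.00
Senior associate: 81.8 × $425 = $34,765.00
Junior associate: 83.0 × $335 = $27,805.00
Paralegal: 125.0 × $110 = $13,750.00
Subtotal: $21,700.00 + $34,765.00 + $27,805.00 + $13,750.00 = $98,020.00
Travel: 12.6 × $250 = $3,150.00
Total: $98,020.00 + $3,150.00 = $101,170.00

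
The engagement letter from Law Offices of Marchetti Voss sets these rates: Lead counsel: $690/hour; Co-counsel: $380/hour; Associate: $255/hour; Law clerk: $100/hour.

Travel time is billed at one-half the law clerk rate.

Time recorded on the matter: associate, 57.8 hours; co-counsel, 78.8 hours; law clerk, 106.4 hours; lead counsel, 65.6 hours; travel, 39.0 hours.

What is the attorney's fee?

$102,537.00

Lead counsel: 65.6 × $690 = $45,264.00
Co-counsel: 78.8 × $380 = $29,944.00
Associate: 57.8 × $255 = $14,739.00
Law clerk: 106.4 × $100 = $10,640.00
Subtotal: $45,264.00 + $29,944.00 + $14,739.00 + $10,640.00 = $100,587.00
Travel: 39.0 × ($100 ÷ 2) = 39.0 × $50.00 = $1,950.00
Total: $100,587.00 + $1,950.00 = $102,537.00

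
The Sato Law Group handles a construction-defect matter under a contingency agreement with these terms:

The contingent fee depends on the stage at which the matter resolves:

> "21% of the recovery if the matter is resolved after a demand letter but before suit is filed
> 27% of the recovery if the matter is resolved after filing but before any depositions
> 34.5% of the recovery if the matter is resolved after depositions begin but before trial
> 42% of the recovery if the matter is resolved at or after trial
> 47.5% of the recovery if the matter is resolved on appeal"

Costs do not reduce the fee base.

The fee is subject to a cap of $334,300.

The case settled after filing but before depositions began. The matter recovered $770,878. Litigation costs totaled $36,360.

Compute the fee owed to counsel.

$208,137.06

Fee base is the gross recovery, $770,878; costs are reimbursed separately.
The matter settled after filing but before depositions began, so the 27% rate applies.
$770,878 × 27% = $208,137.06
$208,137.06 is under the $334,300 cap.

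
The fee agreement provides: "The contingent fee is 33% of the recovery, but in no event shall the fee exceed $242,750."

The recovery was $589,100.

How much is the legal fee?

$194,403.00

33% of $589,100 = $194,403.00
That is under the $242,750 cap.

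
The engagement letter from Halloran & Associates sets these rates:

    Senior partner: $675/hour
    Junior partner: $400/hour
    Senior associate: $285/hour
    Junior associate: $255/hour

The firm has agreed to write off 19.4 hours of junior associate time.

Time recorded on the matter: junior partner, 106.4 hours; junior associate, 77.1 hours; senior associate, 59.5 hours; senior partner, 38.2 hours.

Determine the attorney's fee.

$100,016.00

Senior partner: 38.2 × $675 = $25,785.00
Junior partner: 106.4 × $400 = $42,560.00
Senior associate: 59.5 × $285 = $16,957.50
Junior associate: 77.1 × $255 = $19,660.50
Subtotal: $104,963.00
Write-off: 19.4 × $255 = $4,947.00
Total: $104,963.00 − $4,947.00 = $100,016.00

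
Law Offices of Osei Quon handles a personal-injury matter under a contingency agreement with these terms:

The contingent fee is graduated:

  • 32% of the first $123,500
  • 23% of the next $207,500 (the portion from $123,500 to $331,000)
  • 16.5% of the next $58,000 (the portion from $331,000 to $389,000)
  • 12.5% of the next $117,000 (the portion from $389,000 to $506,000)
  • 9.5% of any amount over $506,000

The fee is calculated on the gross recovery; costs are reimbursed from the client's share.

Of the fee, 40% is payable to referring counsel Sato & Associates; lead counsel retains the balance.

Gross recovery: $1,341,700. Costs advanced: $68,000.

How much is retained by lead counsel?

Fee base is the gross recovery, $1,341,700; costs are reimbursed separately.
First $123,500 at 32% = $39,520.00
Next $207,500 at 23% = $47,725.00
Next $58,000 at 16.5% = $9,570.00
Next $117,000 at 12.5% = $14,625.00
Remaining $835,700 at 9.5% = $79,391.50
Fee: $39,520.00 + $47,725.00 + $9,570.00 + $14,625.00 + $79,391.50 = $190,831.50
Referral share: 40% of $190,831.50 = $76,332.60; lead counsel retains $190,831.50 − $76,332.60 = $114,498.90.

$114,498.90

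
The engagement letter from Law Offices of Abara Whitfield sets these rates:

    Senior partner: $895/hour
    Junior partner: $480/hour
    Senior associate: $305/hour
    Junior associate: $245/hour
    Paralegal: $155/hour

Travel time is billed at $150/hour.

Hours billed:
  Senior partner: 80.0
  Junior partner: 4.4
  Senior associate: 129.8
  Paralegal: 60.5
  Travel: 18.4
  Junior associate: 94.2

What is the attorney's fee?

$148,517.50

Senior partner: 80.0 × $895 = $71,600.00
Junior partner: 4.4 × $480 = $2,112.00
Senior associate: 129.8 × $305 = $39,589.00
Junior associate: 94.2 × $245 = $23,079.00
Paralegal: 60.5 × $155 = $9,377.50
Subtotal: $71,600.00 + $2,112.00 + $39,589.00 + $23,079.00 + $9,377.50 = $145,757.50
Travel: 18.4 × $150 = $2,760.00
Total: $145,757.50 + $2,760.00 = $148,517.50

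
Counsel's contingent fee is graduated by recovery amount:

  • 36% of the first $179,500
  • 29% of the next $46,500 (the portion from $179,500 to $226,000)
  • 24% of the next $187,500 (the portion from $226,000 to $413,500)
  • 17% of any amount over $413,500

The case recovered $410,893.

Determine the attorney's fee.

First $179,500 at 36% = $64,620.00
Next $46,500 at 29% = $13,485.00
Remaining $184,893 at 24% = $44,374.32
Fee: $64,620.00 + $13,485.00 + $44,374.32 = $122,479.32

$122,479.32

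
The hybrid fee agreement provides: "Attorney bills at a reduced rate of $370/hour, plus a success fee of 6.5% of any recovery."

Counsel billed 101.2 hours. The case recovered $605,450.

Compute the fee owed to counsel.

$76,798.25

Hourly: 101.2 × $370 = $37,444.00
Success fee: 6.5% of $605,450 = $39,354.25
Total: $37,444.00 + $39,354.25 = $76,798.25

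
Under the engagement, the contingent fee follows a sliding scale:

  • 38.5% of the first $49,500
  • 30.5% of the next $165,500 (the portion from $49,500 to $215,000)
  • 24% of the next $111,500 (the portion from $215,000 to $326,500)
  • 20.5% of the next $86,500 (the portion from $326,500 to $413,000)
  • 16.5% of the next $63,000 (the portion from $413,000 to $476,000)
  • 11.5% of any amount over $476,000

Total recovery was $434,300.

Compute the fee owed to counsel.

First $49,500 at 38.5% = $19,057.50
Next $165,500 at 30.5% = $50,477.50
Next $111,500 at 24% = $26,760.00
Next $86,500 at 20.5% = $17,732.50
Remaining $21,300 at 16.5% = $3,514.50
Fee: $19,057.50 + $50,477.50 + $26,760.00 + $17,732.50 + $3,514.50 = $117,542.00

$117,542.00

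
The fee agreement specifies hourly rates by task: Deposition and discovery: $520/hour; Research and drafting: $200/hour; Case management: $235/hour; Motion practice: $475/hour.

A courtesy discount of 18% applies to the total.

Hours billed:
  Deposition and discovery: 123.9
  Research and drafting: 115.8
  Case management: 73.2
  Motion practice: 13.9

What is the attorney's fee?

$91,341.85

Deposition and discovery: 123.9 × $520 = $64,428.00
Research and drafting: 115.8 × $200 = $23,160.00
Case management: 73.2 × $235 = $17,202.00
Motion practice: 13.9 × $475 = $6,602.50
Subtotal: $111,392.50
Less 18% discount: −$20,050.65
Total: $111,392.50 − $20,050.65 = $91,341.85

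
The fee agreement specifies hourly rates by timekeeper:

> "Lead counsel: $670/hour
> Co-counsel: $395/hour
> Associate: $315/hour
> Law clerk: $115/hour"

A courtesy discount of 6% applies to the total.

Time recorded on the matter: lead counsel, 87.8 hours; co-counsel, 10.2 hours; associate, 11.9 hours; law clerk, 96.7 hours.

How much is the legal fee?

$73,060.56

Lead counsel: 87.8 × $670 = $58,826.00
Co-counsel: 10.2 × $395 = $4,029.00
Associate: 11.9 × $315 = $3,748.50
Law clerk: 96.7 × $115 = $11,120.50
Subtotal: $77,724.00
Less 6% discount: −$4,663.44
Total: $77,724.00 − $4,663.44 = $73,060.56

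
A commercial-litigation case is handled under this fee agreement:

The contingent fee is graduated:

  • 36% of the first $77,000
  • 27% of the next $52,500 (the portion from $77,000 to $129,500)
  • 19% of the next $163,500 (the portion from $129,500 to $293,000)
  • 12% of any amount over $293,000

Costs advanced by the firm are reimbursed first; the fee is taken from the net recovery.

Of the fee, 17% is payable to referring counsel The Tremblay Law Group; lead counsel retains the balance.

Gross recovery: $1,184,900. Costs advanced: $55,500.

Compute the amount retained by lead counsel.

$143,862.24

Fee base (net of costs): $1,184,900 − $55,500 = $1,129,400
First $77,000 at 36% = $27,720.00
Next $52,500 at 27% = $14,175.00
Next $163,500 at 19% = $31,065.00
Remaining $836,400 at 12% = $100,368.00
Fee: $27,720.00 + $14,175.00 + $31,065.00 + $100,368.00 = $173,328.00
Referral share: 17% of $173,328.00 = $29,465.76; lead counsel retains $173,328.00 − $29,465.76 = $143,862.24.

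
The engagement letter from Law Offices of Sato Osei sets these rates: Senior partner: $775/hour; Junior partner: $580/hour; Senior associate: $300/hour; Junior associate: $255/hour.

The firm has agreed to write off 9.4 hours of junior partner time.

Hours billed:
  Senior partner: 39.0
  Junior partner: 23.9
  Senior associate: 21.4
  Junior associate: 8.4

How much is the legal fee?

Senior partner: 39.0 × $775 = $30,225.00
Junior partner: 23.9 × $580 = $13,862.00
Senior associate: 21.4 × $300 = $6,420.00
Junior associate: 8.4 × $255 = $2,142.00
Subtotal: $52,649.00
Write-off: 9.4 × $580 = $5,452.00
Total: $52,649.00 − $5,452.00 = $47,197.00

$47,197.00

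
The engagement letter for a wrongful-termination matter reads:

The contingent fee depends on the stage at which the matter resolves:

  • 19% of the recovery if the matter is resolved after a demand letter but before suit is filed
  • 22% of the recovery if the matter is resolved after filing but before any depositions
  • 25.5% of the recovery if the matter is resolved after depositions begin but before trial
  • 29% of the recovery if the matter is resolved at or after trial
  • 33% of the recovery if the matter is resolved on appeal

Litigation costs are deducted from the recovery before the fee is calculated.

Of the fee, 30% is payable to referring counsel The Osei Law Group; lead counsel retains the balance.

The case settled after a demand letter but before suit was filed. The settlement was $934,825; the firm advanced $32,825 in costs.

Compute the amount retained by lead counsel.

Fee base (net of costs): $934,825 − $32,825 = $902,000
The matter settled after a demand letter but before suit was filed, so the 19% rate applies.
$902,000 × 19% = $171,380.00
Referral share: 30% of $171,380.00 = $51,414.00; lead counsel retains $171,380.00 − $51,414.00 = $119,966.00.

$119,966.00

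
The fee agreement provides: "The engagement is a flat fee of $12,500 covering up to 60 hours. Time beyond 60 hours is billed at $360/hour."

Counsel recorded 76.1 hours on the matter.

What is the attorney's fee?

Flat fee: $12,500.00
Excess hours: 76.1 − 60 = 16.1
Overrun: 16.1 × $360 = $5,796.00
Total: $12,500.00 + $5,796.00 = $18,296.00

$18,296.00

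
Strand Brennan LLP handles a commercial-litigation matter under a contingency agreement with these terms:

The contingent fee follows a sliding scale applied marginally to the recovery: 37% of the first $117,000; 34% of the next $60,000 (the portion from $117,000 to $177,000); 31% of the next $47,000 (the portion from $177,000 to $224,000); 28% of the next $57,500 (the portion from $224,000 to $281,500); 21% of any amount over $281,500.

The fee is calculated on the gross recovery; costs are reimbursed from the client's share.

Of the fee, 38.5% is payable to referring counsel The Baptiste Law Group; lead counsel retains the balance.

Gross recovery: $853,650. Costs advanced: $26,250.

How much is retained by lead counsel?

$131,924.57

Fee base is the gross recovery, $853,650; costs are reimbursed separately.
First $117,000 at 37% = $43,290.00
Next $60,000 at 34% = $20,400.00
Next $47,000 at 31% = $14,570.00
Next $57,500 at 28% = $16,100.00
Remaining $572,150 at 21% = $120,151.50
Fee: $43,290.00 + $20,400.00 + $14,570.00 + $16,100.00 + $120,151.50 = $214,511.50
Referral share: 38.5% of $214,511.50 = $82,586.93; lead counsel retains $214,511.50 − $82,586.93 = $131,924.57.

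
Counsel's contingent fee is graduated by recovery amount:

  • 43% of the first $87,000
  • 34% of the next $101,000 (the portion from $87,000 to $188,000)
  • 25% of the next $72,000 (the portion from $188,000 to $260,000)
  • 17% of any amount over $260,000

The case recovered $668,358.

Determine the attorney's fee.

$159,170.86

First $87,000 at 43% = $37,410.00
Next $101,000 at 34% = $34,340.00
Next $72,000 at 25% = $18,000.00
Remaining $408,358 at 17% = $69,420.86
Fee: $37,410.00 + $34,340.00 + $18,000.00 + $69,420.86 = $159,170.86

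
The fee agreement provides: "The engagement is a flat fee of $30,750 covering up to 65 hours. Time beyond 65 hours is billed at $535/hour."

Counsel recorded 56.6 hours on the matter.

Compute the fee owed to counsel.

56.6 hours is within the 65-hour scope; only the flat fee applies.

$30,750.00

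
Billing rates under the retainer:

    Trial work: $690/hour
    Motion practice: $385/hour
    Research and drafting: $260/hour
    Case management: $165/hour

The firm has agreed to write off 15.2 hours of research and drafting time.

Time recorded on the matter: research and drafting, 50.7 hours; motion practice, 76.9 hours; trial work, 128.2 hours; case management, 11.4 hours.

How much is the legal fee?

Trial work: 128.2 × $690 = $88,458.00
Motion practice: 76.9 × $385 = $29,606.50
Research and drafting: 50.7 × $260 = $13,182.00
Case management: 11.4 × $165 = $1,881.00
Subtotal: $133,127.50
Write-off: 15.2 × $260 = $3,952.00
Total: $133,127.50 − $3,952.00 = $129,175.50

$129,175.50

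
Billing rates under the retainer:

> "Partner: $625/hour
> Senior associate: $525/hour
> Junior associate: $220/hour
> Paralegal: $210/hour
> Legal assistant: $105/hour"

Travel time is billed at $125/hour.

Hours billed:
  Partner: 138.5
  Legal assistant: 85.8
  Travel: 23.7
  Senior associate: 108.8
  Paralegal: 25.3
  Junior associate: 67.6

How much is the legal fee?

Partner: 138.5 × $625 = $86,562.50
Senior associate: 108.8 × $525 = $57,120.00
Junior associate: 67.6 × $220 = $14,872.00
Paralegal: 25.3 × $210 = $5,313.00
Legal assistant: 85.8 × $105 = $9,009.00
Subtotal: $86,562.50 + $57,120.00 + $14,872.00 + $5,313.00 + $9,009.00 = $172,876.50
Travel: 23.7 × $125 = $2,962.50
Total: $172,876.50 + $2,962.50 = $175,839.00

$175,839.00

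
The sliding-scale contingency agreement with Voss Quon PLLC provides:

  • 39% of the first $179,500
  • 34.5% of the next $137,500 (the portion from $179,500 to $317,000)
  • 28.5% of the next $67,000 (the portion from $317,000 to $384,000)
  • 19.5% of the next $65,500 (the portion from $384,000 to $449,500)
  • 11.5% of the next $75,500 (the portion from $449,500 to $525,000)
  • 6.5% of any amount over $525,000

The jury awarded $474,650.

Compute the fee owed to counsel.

First $179,500 at 39% = $70,005.00
Next $137,500 at 34.5% = $47,437.50
Next $67,000 at 28.5% = $19,095.00
Next $65,500 at 19.5% = $12,772.50
Remaining $25,150 at 11.5% = $2,892.25
Fee: $70,005.00 + $47,437.50 + $19,095.00 + $12,772.50 + $2,892.25 = $152,202.25

$152,202.25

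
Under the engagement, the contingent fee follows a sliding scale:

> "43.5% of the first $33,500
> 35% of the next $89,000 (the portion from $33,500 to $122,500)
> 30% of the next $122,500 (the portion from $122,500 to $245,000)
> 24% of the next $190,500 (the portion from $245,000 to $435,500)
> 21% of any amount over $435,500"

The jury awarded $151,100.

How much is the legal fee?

$54,302.50

First $33,500 at 43.5% = $14,572.50
Next $89,000 at 35% = $31,150.00
Remaining $28,600 at 30% = $8,580.00
Fee: $14,572.50 + $31,150.00 + $8,580.00 = $54,302.50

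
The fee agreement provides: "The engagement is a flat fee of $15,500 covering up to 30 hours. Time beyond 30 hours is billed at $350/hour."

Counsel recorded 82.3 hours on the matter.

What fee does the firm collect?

Flat fee: $15,500.00
Excess hours: 82.3 − 30 = 52.3
Overrun: 52.3 × $350 = $18,305.00
Total: $15,500.00 + $18,305.00 = $33,805.00

$33,805.00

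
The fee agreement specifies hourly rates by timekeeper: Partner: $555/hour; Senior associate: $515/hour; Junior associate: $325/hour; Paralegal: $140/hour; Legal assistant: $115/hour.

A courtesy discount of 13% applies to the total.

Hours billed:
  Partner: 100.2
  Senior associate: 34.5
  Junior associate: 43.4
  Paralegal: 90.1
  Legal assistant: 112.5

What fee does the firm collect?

$98,340.45

Partner: 100.2 × $555 = $55,611.00
Senior associate: 34.5 × $515 = $17,767.50
Junior associate: 43.4 × $325 = $14,105.00
Paralegal: 90.1 × $140 = $12,614.00
Legal assistant: 112.5 × $115 = $12,937.50
Subtotal: $113,035.00
Less 13% discount: −$14,694.55
Total: $113,035.00 − $14,694.55 = $98,340.45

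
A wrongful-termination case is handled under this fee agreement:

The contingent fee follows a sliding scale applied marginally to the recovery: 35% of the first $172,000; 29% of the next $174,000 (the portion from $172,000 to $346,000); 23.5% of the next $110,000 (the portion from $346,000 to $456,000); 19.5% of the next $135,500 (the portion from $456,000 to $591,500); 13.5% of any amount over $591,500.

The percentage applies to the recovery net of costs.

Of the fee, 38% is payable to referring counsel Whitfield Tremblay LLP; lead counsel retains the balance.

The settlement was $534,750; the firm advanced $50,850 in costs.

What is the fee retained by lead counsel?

Fee base (net of costs): $534,750 − $50,850 = $483,900
First $172,000 at 35% = $60,200.00
Next $174,000 at 29% = $50,460.00
Next $110,000 at 23.5% = $25,850.00
Remaining $27,900 at 19.5% = $5,440.50
Fee: $60,200.00 + $50,460.00 + $25,850.00 + $5,440.50 = $141,950.50
Referral share: 38% of $141,950.50 = $53,941.19; lead counsel retains $141,950.50 − $53,941.19 = $88,009.31.

$88,009.31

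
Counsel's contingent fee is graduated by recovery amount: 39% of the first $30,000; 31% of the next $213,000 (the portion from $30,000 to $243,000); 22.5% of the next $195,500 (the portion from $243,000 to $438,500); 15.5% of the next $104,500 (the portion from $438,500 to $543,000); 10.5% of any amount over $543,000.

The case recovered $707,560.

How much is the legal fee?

First $30,000 at 39% = $11,700.00
Next $213,000 at 31% = $66,030.00
Next $195,500 at 22.5% = $43,987.50
Next $104,500 at 15.5% = $16,197.50
Remaining $164,560 at 10.5% = $17,278.80
Fee: $11,700.00 + $66,030.00 + $43,987.50 + $16,197.50 + $17,278.80 = $155,193.80

$155,193.80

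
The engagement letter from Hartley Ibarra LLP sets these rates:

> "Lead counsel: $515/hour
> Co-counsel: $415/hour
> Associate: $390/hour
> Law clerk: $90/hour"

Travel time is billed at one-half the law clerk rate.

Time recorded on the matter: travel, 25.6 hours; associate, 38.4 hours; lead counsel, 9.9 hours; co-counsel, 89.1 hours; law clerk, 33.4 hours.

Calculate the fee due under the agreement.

Lead counsel: 9.9 × $515 = $5,098.50
Co-counsel: 89.1 × $415 = $36,976.50
Associate: 38.4 × $390 = $14,976.00
Law clerk: 33.4 × $90 = $3,006.00
Subtotal: $5,098.50 + $36,976.50 + $14,976.00 + $3,006.00 = $60,057.00
Travel: 25.6 × ($90 ÷ 2) = 25.6 × $45.00 = $1,152.00
Total: $60,057.00 + $1,152.00 = $61,209.00

$61,209.00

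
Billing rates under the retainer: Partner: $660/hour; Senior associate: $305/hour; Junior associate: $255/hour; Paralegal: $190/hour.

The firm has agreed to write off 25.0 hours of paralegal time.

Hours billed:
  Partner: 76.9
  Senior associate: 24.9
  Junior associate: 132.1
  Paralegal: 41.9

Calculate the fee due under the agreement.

Partner: 76.9 × $660 = $50,754.00
Senior associate: 24.9 × $305 = $7,594.50
Junior associate: 132.1 × $255 = $33,685.50
Paralegal: 41.9 × $190 = $7,961.00
Subtotal: $99,995.00
Write-off: 25.0 × $190 = $4,750.00
Total: $99,995.00 − $4,750.00 = $95,245.00

$95,245.00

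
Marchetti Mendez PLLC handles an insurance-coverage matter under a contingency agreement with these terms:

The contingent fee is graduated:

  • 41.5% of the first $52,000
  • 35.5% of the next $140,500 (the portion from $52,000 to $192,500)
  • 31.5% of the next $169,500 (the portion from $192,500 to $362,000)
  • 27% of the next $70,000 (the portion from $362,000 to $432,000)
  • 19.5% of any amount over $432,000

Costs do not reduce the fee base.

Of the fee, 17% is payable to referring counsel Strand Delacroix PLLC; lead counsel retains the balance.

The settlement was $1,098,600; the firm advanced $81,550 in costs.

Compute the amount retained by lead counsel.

$227,201.71

Fee base is the gross recovery, $1,098,600; costs are reimbursed separately.
First $52,000 at 41.5% = $21,580.00
Next $140,500 at 35.5% = $49,877.50
Next $169,500 at 31.5% = $53,392.50
Next $70,000 at 27% = $18,900.00
Remaining $666,600 at 19.5% = $129,987.00
Fee: $21,580.00 + $49,877.50 + $53,392.50 + $18,900.00 + $129,987.00 = $273,737.00
Referral share: 17% of $273,737.00 = $46,535.29; lead counsel retains $273,737.00 − $46,535.29 = $227,201.71.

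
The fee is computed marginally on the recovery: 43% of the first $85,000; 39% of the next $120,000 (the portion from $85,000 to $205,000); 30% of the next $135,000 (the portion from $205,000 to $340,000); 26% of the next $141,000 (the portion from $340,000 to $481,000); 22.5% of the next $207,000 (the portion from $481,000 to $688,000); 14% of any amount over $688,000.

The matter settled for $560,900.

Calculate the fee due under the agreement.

$178,487.50

First $85,000 at 43% = $36,550.00
Next $120,000 at 39% = $46,800.00
Next $135,000 at 30% = $40,500.00
Next $141,000 at 26% = $36,660.00
Remaining $79,900 at 22.5% = $17,977.50
Fee: $36,550.00 + $46,800.00 + $40,500.00 + $36,660.00 + $17,977.50 = $178,487.50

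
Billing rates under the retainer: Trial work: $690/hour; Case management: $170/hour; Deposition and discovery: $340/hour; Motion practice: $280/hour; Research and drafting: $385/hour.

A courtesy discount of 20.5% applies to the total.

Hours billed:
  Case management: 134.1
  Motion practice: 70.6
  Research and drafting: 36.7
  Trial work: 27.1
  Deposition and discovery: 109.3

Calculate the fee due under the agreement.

Trial work: 27.1 × $690 = $18,699.00
Case management: 134.1 × $170 = $22,797.00
Deposition and discovery: 109.3 × $340 = $37,162.00
Motion practice: 70.6 × $280 = $19,768.00
Research and drafting: 36.7 × $385 = $14,129.50
Subtotal: $112,555.50
Less 20.5% discount: −$23,073.88
Total: $112,555.50 − $23,073.88 = $89,481.62

$89,481.62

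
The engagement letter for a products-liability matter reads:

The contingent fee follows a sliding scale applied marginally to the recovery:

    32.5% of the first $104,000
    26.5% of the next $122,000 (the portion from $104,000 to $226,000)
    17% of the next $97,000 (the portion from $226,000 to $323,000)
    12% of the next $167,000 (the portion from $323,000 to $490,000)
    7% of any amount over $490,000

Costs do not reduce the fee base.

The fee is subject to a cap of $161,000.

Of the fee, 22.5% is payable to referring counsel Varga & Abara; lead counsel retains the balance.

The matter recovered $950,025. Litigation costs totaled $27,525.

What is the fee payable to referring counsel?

$30,343.89

Fee base is the gross recovery, $950,025; costs are reimbursed separately.
First $104,000 at 32.5% = $33,800.00
Next $122,000 at 26.5% = $32,330.00
Next $97,000 at 17% = $16,490.00
Next $167,000 at 12% = $20,040.00
Remaining $460,025 at 7% = $32,201.75
Fee: $33,800.00 + $32,330.00 + $16,490.00 + $20,040.00 + $32,201.75 = $134,861.75
$134,861.75 is under the $161,000 cap.
Referral share: 22.5% of $134,861.75 = $30,343.89; lead counsel retains $134,861.75 − $30,343.89 = $104,517.86.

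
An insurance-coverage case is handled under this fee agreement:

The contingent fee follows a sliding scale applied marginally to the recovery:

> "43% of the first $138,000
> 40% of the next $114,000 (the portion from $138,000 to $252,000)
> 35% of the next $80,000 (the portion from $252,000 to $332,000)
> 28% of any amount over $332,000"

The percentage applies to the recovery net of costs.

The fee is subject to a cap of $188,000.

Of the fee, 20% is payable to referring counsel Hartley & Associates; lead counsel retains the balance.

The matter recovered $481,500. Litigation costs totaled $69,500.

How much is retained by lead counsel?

$124,272.00

Fee base (net of costs): $481,500 − $69,500 = $412,000
First $138,000 at 43% = $59,340.00
Next $114,000 at 40% = $45,600.00
Next $80,000 at 35% = $28,000.00
Remaining $80,000 at 28% = $22,400.00
Fee: $59,340.00 + $45,600.00 + $28,000.00 + $22,400.00 = $155,340.00
$155,340.00 is under the $188,000 cap.
Referral share: 20% of $155,340.00 = $31,068.00; lead counsel retains $155,340.00 − $31,068.00 = $124,272.00.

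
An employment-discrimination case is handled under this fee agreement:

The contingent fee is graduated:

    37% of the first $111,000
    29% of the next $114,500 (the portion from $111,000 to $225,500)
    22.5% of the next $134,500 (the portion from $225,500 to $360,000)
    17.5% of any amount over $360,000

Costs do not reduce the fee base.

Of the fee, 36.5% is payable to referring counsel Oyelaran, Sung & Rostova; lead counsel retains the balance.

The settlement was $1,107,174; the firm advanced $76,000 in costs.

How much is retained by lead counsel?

Fee base is the gross recovery, $1,107,174; costs are reimbursed separately.
First $111,000 at 37% = $41,070.00
Next $114,500 at 29% = $33,205.00
Next $134,500 at 22.5% = $30,262.50
Remaining $747,174 at 17.5% = $130,755.45
Fee: $41,070.00 + $33,205.00 + $30,262.50 + $130,755.45 = $235,292.95
Referral share: 36.5% of $235,292.95 = $85,881.93; lead counsel retains $235,292.95 − $85,881.93 = $149,411.02.

$149,411.02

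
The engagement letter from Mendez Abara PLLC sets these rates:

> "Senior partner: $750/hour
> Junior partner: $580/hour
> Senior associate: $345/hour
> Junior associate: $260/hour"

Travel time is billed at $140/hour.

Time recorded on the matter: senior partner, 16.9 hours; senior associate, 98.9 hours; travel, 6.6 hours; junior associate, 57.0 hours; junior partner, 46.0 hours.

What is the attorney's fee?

$89,219.50

Senior partner: 16.9 × $750 = $12,675.00
Junior partner: 46.0 × $580 = $26,680.00
Senior associate: 98.9 × $345 = $34,120.50
Junior associate: 57.0 × $260 = $14,820.00
Subtotal: $12,675.00 + $26,680.00 + $34,120.50 + $14,820.00 = $88,295.50
Travel: 6.6 × $140 = $924.00
Total: $88,295.50 + $924.00 = $89,219.50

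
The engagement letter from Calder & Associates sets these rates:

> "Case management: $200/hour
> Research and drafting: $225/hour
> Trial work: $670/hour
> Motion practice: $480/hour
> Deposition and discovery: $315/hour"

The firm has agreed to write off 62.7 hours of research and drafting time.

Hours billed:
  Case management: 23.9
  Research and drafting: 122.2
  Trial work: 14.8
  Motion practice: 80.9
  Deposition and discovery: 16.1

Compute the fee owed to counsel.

Case management: 23.9 × $200 = $4,780.00
Research and drafting: 122.2 × $225 = $27,495.00
Trial work: 14.8 × $670 = $9,916.00
Motion practice: 80.9 × $480 = $38,832.00
Deposition and discovery: 16.1 × $315 = $5,071.50
Subtotal: $86,094.50
Write-off: 62.7 × $225 = $14,107.50
Total: $86,094.50 − $14,107.50 = $71,987.00

$71,987.00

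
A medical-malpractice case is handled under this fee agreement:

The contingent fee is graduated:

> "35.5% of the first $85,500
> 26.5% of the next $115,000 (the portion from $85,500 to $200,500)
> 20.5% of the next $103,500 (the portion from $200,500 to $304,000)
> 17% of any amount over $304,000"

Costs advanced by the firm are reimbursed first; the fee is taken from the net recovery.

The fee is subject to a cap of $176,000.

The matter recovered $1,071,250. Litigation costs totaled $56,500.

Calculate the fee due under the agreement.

Fee base (net of costs): $1,071,250 − $56,500 = $1,014,750
First $85,500 at 35.5% = $30,352.50
Next $115,000 at 26.5% = $30,475.00
Next $103,500 at 20.5% = $21,217.50
Remaining $710,750 at 17% = $120,827.50
Fee: $30,352.50 + $30,475.00 + $21,217.50 + $120,827.50 = $202,872.50
$202,872.50 exceeds the $176,000 cap, so the fee is capped at $176,000.00.

$176,000.00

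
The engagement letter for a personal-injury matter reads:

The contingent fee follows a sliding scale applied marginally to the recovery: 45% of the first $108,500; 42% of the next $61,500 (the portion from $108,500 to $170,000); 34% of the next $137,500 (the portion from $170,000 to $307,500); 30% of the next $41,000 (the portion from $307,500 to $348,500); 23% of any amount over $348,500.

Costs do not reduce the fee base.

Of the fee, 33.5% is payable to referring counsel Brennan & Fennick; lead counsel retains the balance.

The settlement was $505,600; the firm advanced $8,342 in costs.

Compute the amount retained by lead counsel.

Fee base is the gross recovery, $505,600; costs are reimbursed separately.
First $108,500 at 45% = $48,825.00
Next $61,500 at 42% = $25,830.00
Next $137,500 at 34% = $46,750.00
Next $41,000 at 30% = $12,300.00
Remaining $157,100 at 23% = $36,133.00
Fee: $48,825.00 + $25,830.00 + $46,750.00 + $12,300.00 + $36,133.00 = $169,838.00
Referral share: 33.5% of $169,838.00 = $56,895.73; lead counsel retains $169,838.00 − $56,895.73 = $112,942.27.

$112,942.27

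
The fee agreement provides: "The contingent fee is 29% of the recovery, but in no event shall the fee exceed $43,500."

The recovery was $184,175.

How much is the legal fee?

$43,500.00

29% of $184,175 = $53,410.75
That exceeds the $43,500 cap, so the fee is capped at $43,500.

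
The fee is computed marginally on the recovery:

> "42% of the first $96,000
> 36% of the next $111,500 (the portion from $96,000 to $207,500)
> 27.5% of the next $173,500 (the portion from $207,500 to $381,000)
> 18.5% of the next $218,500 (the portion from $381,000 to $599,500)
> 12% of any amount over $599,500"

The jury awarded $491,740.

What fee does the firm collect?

$148,659.40

First $96,000 at 42% = $40,320.00
Next $111,500 at 36% = $40,140.00
Next $173,500 at 27.5% = $47,712.50
Remaining $110,740 at 18.5% = $20,486.90
Fee: $40,320.00 + $40,140.00 + $47,712.50 + $20,486.90 = $148,659.40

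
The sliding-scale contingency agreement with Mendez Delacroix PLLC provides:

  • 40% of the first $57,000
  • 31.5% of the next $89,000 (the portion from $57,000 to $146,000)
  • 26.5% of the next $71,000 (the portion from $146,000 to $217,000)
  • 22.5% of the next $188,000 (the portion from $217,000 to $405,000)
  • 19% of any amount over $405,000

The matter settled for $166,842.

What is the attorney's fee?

First $57,000 at 40% = $22,800.00
Next $89,000 at 31.5% = $28,035.00
Remaining $20,842 at 26.5% = $5,523.13
Fee: $22,800.00 + $28,035.00 + $5,523.13 = $56,358.13

$56,358.13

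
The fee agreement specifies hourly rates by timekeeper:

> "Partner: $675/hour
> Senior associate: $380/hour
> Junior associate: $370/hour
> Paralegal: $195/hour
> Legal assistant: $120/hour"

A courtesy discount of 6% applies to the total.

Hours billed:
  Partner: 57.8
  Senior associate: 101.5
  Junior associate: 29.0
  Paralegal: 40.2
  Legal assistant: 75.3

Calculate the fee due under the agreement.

$98,878.60

Partner: 57.8 × $675 = $39,015.00
Senior associate: 101.5 × $380 = $38,570.00
Junior associate: 29.0 × $370 = $10,730.00
Paralegal: 40.2 × $195 = $7,839.00
Legal assistant: 75.3 × $120 = $9,036.00
Subtotal: $105,190.00
Less 6% discount: −$6,311.40
Total: $105,190.00 − $6,311.40 = $98,878.60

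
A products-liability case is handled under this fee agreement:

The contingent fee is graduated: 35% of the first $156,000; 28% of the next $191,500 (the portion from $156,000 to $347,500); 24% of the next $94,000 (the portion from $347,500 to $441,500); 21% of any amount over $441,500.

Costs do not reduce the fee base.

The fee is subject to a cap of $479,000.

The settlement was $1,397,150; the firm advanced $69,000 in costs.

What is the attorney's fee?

Fee base is the gross recovery, $1,397,150; costs are reimbursed separately.
First $156,000 at 35% = $54,600.00
Next $191,500 at 28% = $53,620.00
Next $94,000 at 24% = $22,560.00
Remaining $955,650 at 21% = $200,686.50
Fee: $54,600.00 + $53,620.00 + $22,560.00 + $200,686.50 = $331,466.50
$331,466.50 is under the $479,000 cap.

$331,466.50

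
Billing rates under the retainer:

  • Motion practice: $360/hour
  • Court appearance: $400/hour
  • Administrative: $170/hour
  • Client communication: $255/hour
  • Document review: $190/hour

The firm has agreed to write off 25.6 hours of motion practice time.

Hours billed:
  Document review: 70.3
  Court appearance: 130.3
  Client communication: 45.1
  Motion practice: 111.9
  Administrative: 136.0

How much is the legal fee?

Motion practice: 111.9 × $360 = $40,284.00
Court appearance: 130.3 × $400 = $52,120.00
Administrative: 136.0 × $170 = $23,120.00
Client communication: 45.1 × $255 = $11,500.50
Document review: 70.3 × $190 = $13,357.00
Subtotal: $140,381.50
Write-off: 25.6 × $360 = $9,216.00
Total: $140,381.50 − $9,216.00 = $131,165.50

$131,165.50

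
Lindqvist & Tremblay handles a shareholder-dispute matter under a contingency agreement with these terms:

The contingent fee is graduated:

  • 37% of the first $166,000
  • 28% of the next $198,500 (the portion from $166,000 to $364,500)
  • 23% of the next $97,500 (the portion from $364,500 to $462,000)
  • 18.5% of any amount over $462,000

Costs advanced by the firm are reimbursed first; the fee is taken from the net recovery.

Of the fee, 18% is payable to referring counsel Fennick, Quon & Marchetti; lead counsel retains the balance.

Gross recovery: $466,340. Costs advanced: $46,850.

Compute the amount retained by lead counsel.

$106,311.11

Fee base (net of costs): $466,340 − $46,850 = $419,490
First $166,000 at 37% = $61,420.00
Next $198,500 at 28% = $55,580.00
Remaining $54,990 at 23% = $12,647.70
Fee: $61,420.00 + $55,580.00 + $12,647.70 = $129,647.70
Referral share: 18% of $129,647.70 = $23,336.59; lead counsel retains $129,647.70 − $23,336.59 = $106,311.11.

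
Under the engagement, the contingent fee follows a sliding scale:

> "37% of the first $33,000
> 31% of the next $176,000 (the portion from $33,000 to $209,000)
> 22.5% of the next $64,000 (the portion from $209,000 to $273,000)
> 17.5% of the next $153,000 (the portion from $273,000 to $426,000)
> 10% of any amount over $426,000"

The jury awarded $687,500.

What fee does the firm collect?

$134,095.00

First $33,000 at 37% = $12,210.00
Next $176,000 at 31% = $54,560.00
Next $64,000 at 22.5% = $14,400.00
Next $153,000 at 17.5% = $26,775.00
Remaining $261,500 at 10% = $26,150.00
Fee: $12,210.00 + $54,560.00 + $14,400.00 + $26,775.00 + $26,150.00 = $134,095.00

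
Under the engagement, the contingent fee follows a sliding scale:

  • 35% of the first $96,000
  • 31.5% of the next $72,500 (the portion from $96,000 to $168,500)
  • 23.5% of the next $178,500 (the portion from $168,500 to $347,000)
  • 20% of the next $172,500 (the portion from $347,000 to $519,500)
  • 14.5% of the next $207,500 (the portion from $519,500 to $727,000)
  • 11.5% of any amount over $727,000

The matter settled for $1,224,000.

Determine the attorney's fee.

First $96,000 at 35% = $33,600.00
Next $72,500 at 31.5% = $22,837.50
Next $178,500 at 23.5% = $41,947.50
Next $172,500 at 20% = $34,500.00
Next $207,500 at 14.5% = $30,087.50
Remaining $497,000 at 11.5% = $57,155.00
Fee: $33,600.00 + $22,837.50 + $41,947.50 + $34,500.00 + $30,087.50 + $57,155.00 = $220,127.50

$220,127.50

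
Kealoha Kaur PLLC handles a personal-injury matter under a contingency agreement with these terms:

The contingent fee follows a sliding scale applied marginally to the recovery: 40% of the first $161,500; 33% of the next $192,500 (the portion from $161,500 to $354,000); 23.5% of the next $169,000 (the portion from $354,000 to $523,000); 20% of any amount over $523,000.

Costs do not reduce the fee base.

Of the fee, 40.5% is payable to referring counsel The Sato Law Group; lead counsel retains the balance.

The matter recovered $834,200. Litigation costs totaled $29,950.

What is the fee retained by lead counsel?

$136,897.60

Fee base is the gross recovery, $834,200; costs are reimbursed separately.
First $161,500 at 40% = $64,600.00
Next $192,500 at 33% = $63,525.00
Next $169,000 at 23.5% = $39,715.00
Remaining $311,200 at 20% = $62,240.00
Fee: $64,600.00 + $63,525.00 + $39,715.00 + $62,240.00 = $230,080.00
Referral share: 40.5% of $230,080.00 = $93,182.40; lead counsel retains $230,080.00 − $93,182.40 = $136,897.60.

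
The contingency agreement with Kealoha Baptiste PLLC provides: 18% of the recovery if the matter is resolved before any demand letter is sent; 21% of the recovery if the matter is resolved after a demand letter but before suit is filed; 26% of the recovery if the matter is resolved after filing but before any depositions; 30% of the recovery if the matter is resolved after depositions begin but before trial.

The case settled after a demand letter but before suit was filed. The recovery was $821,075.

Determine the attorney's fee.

The matter settled after a demand letter but before suit was filed, so the 21% rate applies.
$821,075 × 21% = $172,425.75

$172,425.75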